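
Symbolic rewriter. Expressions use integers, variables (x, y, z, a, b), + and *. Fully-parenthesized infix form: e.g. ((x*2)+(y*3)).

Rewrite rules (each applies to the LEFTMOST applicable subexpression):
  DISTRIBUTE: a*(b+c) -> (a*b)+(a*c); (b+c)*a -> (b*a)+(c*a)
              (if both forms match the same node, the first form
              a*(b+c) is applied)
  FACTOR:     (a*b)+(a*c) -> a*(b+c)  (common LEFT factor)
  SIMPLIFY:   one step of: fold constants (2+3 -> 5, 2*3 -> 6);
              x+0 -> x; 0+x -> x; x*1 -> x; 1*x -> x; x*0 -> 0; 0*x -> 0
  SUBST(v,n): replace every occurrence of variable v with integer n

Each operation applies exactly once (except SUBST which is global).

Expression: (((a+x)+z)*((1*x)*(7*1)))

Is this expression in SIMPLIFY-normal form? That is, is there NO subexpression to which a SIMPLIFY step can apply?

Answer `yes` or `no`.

Expression: (((a+x)+z)*((1*x)*(7*1)))
Scanning for simplifiable subexpressions (pre-order)...
  at root: (((a+x)+z)*((1*x)*(7*1))) (not simplifiable)
  at L: ((a+x)+z) (not simplifiable)
  at LL: (a+x) (not simplifiable)
  at R: ((1*x)*(7*1)) (not simplifiable)
  at RL: (1*x) (SIMPLIFIABLE)
  at RR: (7*1) (SIMPLIFIABLE)
Found simplifiable subexpr at path RL: (1*x)
One SIMPLIFY step would give: (((a+x)+z)*(x*(7*1)))
-> NOT in normal form.

Answer: no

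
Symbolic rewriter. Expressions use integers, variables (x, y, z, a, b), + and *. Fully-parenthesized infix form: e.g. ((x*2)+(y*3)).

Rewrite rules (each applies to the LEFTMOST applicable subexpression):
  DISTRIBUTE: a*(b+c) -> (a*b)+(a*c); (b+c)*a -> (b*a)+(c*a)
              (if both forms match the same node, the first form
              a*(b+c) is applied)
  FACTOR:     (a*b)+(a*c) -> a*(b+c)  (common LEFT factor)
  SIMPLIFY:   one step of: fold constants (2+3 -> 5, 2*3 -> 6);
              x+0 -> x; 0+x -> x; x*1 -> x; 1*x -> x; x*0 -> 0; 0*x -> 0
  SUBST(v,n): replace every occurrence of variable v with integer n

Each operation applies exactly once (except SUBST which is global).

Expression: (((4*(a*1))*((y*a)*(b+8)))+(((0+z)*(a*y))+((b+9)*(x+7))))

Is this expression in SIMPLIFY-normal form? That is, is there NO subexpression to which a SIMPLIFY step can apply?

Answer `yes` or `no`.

Answer: no

Derivation:
Expression: (((4*(a*1))*((y*a)*(b+8)))+(((0+z)*(a*y))+((b+9)*(x+7))))
Scanning for simplifiable subexpressions (pre-order)...
  at root: (((4*(a*1))*((y*a)*(b+8)))+(((0+z)*(a*y))+((b+9)*(x+7)))) (not simplifiable)
  at L: ((4*(a*1))*((y*a)*(b+8))) (not simplifiable)
  at LL: (4*(a*1)) (not simplifiable)
  at LLR: (a*1) (SIMPLIFIABLE)
  at LR: ((y*a)*(b+8)) (not simplifiable)
  at LRL: (y*a) (not simplifiable)
  at LRR: (b+8) (not simplifiable)
  at R: (((0+z)*(a*y))+((b+9)*(x+7))) (not simplifiable)
  at RL: ((0+z)*(a*y)) (not simplifiable)
  at RLL: (0+z) (SIMPLIFIABLE)
  at RLR: (a*y) (not simplifiable)
  at RR: ((b+9)*(x+7)) (not simplifiable)
  at RRL: (b+9) (not simplifiable)
  at RRR: (x+7) (not simplifiable)
Found simplifiable subexpr at path LLR: (a*1)
One SIMPLIFY step would give: (((4*a)*((y*a)*(b+8)))+(((0+z)*(a*y))+((b+9)*(x+7))))
-> NOT in normal form.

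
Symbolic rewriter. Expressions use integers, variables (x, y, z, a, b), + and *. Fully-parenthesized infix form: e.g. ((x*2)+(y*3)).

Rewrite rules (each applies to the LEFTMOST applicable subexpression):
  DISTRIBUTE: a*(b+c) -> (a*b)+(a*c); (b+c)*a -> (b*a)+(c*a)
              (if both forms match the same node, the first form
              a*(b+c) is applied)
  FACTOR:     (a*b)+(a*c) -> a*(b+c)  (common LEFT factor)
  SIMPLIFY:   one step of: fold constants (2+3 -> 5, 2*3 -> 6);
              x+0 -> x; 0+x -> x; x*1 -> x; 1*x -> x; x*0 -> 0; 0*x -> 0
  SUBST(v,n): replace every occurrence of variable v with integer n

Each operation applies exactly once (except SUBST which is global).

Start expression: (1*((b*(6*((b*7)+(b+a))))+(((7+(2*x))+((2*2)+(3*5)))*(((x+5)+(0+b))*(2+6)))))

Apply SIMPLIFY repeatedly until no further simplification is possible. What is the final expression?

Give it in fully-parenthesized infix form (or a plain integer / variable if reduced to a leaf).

Answer: ((b*(6*((b*7)+(b+a))))+(((7+(2*x))+19)*(((x+5)+b)*8)))

Derivation:
Start: (1*((b*(6*((b*7)+(b+a))))+(((7+(2*x))+((2*2)+(3*5)))*(((x+5)+(0+b))*(2+6)))))
Step 1: at root: (1*((b*(6*((b*7)+(b+a))))+(((7+(2*x))+((2*2)+(3*5)))*(((x+5)+(0+b))*(2+6))))) -> ((b*(6*((b*7)+(b+a))))+(((7+(2*x))+((2*2)+(3*5)))*(((x+5)+(0+b))*(2+6)))); overall: (1*((b*(6*((b*7)+(b+a))))+(((7+(2*x))+((2*2)+(3*5)))*(((x+5)+(0+b))*(2+6))))) -> ((b*(6*((b*7)+(b+a))))+(((7+(2*x))+((2*2)+(3*5)))*(((x+5)+(0+b))*(2+6))))
Step 2: at RLRL: (2*2) -> 4; overall: ((b*(6*((b*7)+(b+a))))+(((7+(2*x))+((2*2)+(3*5)))*(((x+5)+(0+b))*(2+6)))) -> ((b*(6*((b*7)+(b+a))))+(((7+(2*x))+(4+(3*5)))*(((x+5)+(0+b))*(2+6))))
Step 3: at RLRR: (3*5) -> 15; overall: ((b*(6*((b*7)+(b+a))))+(((7+(2*x))+(4+(3*5)))*(((x+5)+(0+b))*(2+6)))) -> ((b*(6*((b*7)+(b+a))))+(((7+(2*x))+(4+15))*(((x+5)+(0+b))*(2+6))))
Step 4: at RLR: (4+15) -> 19; overall: ((b*(6*((b*7)+(b+a))))+(((7+(2*x))+(4+15))*(((x+5)+(0+b))*(2+6)))) -> ((b*(6*((b*7)+(b+a))))+(((7+(2*x))+19)*(((x+5)+(0+b))*(2+6))))
Step 5: at RRLR: (0+b) -> b; overall: ((b*(6*((b*7)+(b+a))))+(((7+(2*x))+19)*(((x+5)+(0+b))*(2+6)))) -> ((b*(6*((b*7)+(b+a))))+(((7+(2*x))+19)*(((x+5)+b)*(2+6))))
Step 6: at RRR: (2+6) -> 8; overall: ((b*(6*((b*7)+(b+a))))+(((7+(2*x))+19)*(((x+5)+b)*(2+6)))) -> ((b*(6*((b*7)+(b+a))))+(((7+(2*x))+19)*(((x+5)+b)*8)))
Fixed point: ((b*(6*((b*7)+(b+a))))+(((7+(2*x))+19)*(((x+5)+b)*8)))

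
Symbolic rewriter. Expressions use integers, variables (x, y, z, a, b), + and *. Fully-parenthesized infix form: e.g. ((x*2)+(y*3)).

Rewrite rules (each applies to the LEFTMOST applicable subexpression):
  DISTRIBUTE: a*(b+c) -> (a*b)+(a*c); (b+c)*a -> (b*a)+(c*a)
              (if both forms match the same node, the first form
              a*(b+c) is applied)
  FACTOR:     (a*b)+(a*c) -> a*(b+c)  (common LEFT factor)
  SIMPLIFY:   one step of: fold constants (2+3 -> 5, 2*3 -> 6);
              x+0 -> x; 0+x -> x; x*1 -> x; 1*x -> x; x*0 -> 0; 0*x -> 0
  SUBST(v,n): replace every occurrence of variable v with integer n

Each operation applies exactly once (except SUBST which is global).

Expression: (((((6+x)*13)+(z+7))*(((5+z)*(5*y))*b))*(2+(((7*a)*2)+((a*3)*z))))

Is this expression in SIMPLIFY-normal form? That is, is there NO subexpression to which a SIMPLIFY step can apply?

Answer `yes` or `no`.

Answer: yes

Derivation:
Expression: (((((6+x)*13)+(z+7))*(((5+z)*(5*y))*b))*(2+(((7*a)*2)+((a*3)*z))))
Scanning for simplifiable subexpressions (pre-order)...
  at root: (((((6+x)*13)+(z+7))*(((5+z)*(5*y))*b))*(2+(((7*a)*2)+((a*3)*z)))) (not simplifiable)
  at L: ((((6+x)*13)+(z+7))*(((5+z)*(5*y))*b)) (not simplifiable)
  at LL: (((6+x)*13)+(z+7)) (not simplifiable)
  at LLL: ((6+x)*13) (not simplifiable)
  at LLLL: (6+x) (not simplifiable)
  at LLR: (z+7) (not simplifiable)
  at LR: (((5+z)*(5*y))*b) (not simplifiable)
  at LRL: ((5+z)*(5*y)) (not simplifiable)
  at LRLL: (5+z) (not simplifiable)
  at LRLR: (5*y) (not simplifiable)
  at R: (2+(((7*a)*2)+((a*3)*z))) (not simplifiable)
  at RR: (((7*a)*2)+((a*3)*z)) (not simplifiable)
  at RRL: ((7*a)*2) (not simplifiable)
  at RRLL: (7*a) (not simplifiable)
  at RRR: ((a*3)*z) (not simplifiable)
  at RRRL: (a*3) (not simplifiable)
Result: no simplifiable subexpression found -> normal form.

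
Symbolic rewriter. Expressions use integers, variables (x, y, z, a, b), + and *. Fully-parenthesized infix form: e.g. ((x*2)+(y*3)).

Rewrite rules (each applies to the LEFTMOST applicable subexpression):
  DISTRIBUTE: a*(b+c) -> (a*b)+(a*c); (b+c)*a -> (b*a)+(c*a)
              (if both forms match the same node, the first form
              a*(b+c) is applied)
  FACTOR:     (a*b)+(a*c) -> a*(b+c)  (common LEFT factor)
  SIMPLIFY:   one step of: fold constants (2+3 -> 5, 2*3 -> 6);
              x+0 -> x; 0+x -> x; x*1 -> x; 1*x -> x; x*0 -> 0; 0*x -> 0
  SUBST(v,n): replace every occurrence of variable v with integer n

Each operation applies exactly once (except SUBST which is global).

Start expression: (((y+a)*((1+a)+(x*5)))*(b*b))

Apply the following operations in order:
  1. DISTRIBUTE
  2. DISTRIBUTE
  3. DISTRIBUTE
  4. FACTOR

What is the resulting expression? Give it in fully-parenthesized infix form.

Answer: ((((y+a)*(1+a))*(b*b))+(((y+a)*(x*5))*(b*b)))

Derivation:
Start: (((y+a)*((1+a)+(x*5)))*(b*b))
Apply DISTRIBUTE at L (target: ((y+a)*((1+a)+(x*5)))): (((y+a)*((1+a)+(x*5)))*(b*b)) -> ((((y+a)*(1+a))+((y+a)*(x*5)))*(b*b))
Apply DISTRIBUTE at root (target: ((((y+a)*(1+a))+((y+a)*(x*5)))*(b*b))): ((((y+a)*(1+a))+((y+a)*(x*5)))*(b*b)) -> ((((y+a)*(1+a))*(b*b))+(((y+a)*(x*5))*(b*b)))
Apply DISTRIBUTE at LL (target: ((y+a)*(1+a))): ((((y+a)*(1+a))*(b*b))+(((y+a)*(x*5))*(b*b))) -> (((((y+a)*1)+((y+a)*a))*(b*b))+(((y+a)*(x*5))*(b*b)))
Apply FACTOR at LL (target: (((y+a)*1)+((y+a)*a))): (((((y+a)*1)+((y+a)*a))*(b*b))+(((y+a)*(x*5))*(b*b))) -> ((((y+a)*(1+a))*(b*b))+(((y+a)*(x*5))*(b*b)))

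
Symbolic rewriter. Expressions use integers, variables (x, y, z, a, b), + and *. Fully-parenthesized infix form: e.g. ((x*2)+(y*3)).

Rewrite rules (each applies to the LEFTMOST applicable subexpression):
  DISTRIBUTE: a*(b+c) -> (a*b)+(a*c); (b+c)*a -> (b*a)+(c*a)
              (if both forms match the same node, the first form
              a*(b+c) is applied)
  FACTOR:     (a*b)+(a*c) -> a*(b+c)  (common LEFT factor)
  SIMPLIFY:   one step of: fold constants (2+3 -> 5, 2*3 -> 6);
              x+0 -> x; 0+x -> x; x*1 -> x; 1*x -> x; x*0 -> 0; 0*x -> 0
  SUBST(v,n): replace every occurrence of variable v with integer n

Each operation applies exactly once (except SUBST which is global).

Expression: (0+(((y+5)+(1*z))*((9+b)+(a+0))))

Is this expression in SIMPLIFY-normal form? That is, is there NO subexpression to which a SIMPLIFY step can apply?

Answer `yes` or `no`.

Answer: no

Derivation:
Expression: (0+(((y+5)+(1*z))*((9+b)+(a+0))))
Scanning for simplifiable subexpressions (pre-order)...
  at root: (0+(((y+5)+(1*z))*((9+b)+(a+0)))) (SIMPLIFIABLE)
  at R: (((y+5)+(1*z))*((9+b)+(a+0))) (not simplifiable)
  at RL: ((y+5)+(1*z)) (not simplifiable)
  at RLL: (y+5) (not simplifiable)
  at RLR: (1*z) (SIMPLIFIABLE)
  at RR: ((9+b)+(a+0)) (not simplifiable)
  at RRL: (9+b) (not simplifiable)
  at RRR: (a+0) (SIMPLIFIABLE)
Found simplifiable subexpr at path root: (0+(((y+5)+(1*z))*((9+b)+(a+0))))
One SIMPLIFY step would give: (((y+5)+(1*z))*((9+b)+(a+0)))
-> NOT in normal form.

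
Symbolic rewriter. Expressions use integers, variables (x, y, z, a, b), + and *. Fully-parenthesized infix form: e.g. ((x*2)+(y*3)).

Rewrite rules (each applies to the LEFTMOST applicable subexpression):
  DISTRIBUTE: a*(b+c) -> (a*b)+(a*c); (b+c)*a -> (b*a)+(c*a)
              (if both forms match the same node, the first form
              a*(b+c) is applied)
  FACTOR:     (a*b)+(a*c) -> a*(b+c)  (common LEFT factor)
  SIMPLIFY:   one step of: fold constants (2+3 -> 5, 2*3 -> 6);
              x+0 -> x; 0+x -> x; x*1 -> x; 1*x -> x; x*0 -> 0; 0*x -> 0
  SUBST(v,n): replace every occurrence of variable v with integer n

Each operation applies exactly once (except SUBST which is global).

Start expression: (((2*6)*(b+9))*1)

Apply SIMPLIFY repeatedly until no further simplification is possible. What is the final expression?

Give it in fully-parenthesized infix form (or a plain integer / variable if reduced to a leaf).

Start: (((2*6)*(b+9))*1)
Step 1: at root: (((2*6)*(b+9))*1) -> ((2*6)*(b+9)); overall: (((2*6)*(b+9))*1) -> ((2*6)*(b+9))
Step 2: at L: (2*6) -> 12; overall: ((2*6)*(b+9)) -> (12*(b+9))
Fixed point: (12*(b+9))

Answer: (12*(b+9))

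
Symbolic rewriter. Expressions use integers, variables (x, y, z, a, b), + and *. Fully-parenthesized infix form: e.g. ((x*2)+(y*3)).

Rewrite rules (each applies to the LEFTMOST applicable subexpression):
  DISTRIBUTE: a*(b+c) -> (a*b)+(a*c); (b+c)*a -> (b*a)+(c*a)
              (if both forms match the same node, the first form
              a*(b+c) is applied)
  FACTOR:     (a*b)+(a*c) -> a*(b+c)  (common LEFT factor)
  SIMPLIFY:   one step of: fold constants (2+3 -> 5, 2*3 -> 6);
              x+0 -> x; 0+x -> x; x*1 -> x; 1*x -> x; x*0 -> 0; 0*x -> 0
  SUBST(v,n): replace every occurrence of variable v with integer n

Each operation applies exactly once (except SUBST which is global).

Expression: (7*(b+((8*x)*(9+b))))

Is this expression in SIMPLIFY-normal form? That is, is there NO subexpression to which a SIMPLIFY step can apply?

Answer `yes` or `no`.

Answer: yes

Derivation:
Expression: (7*(b+((8*x)*(9+b))))
Scanning for simplifiable subexpressions (pre-order)...
  at root: (7*(b+((8*x)*(9+b)))) (not simplifiable)
  at R: (b+((8*x)*(9+b))) (not simplifiable)
  at RR: ((8*x)*(9+b)) (not simplifiable)
  at RRL: (8*x) (not simplifiable)
  at RRR: (9+b) (not simplifiable)
Result: no simplifiable subexpression found -> normal form.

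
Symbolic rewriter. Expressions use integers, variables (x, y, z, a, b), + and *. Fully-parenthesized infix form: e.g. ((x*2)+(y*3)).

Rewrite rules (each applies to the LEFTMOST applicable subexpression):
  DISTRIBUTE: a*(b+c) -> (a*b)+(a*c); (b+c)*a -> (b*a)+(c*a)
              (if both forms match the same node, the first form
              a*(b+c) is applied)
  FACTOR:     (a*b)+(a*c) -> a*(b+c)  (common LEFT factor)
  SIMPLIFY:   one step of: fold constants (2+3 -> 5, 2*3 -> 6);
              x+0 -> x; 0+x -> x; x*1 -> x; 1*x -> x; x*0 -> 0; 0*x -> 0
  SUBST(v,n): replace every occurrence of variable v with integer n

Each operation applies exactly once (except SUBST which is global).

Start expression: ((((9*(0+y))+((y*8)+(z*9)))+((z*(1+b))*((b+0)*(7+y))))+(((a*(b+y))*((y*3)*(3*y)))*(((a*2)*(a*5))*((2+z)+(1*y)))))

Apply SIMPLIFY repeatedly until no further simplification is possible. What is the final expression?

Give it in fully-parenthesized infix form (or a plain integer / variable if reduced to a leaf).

Answer: ((((9*y)+((y*8)+(z*9)))+((z*(1+b))*(b*(7+y))))+(((a*(b+y))*((y*3)*(3*y)))*(((a*2)*(a*5))*((2+z)+y))))

Derivation:
Start: ((((9*(0+y))+((y*8)+(z*9)))+((z*(1+b))*((b+0)*(7+y))))+(((a*(b+y))*((y*3)*(3*y)))*(((a*2)*(a*5))*((2+z)+(1*y)))))
Step 1: at LLLR: (0+y) -> y; overall: ((((9*(0+y))+((y*8)+(z*9)))+((z*(1+b))*((b+0)*(7+y))))+(((a*(b+y))*((y*3)*(3*y)))*(((a*2)*(a*5))*((2+z)+(1*y))))) -> ((((9*y)+((y*8)+(z*9)))+((z*(1+b))*((b+0)*(7+y))))+(((a*(b+y))*((y*3)*(3*y)))*(((a*2)*(a*5))*((2+z)+(1*y)))))
Step 2: at LRRL: (b+0) -> b; overall: ((((9*y)+((y*8)+(z*9)))+((z*(1+b))*((b+0)*(7+y))))+(((a*(b+y))*((y*3)*(3*y)))*(((a*2)*(a*5))*((2+z)+(1*y))))) -> ((((9*y)+((y*8)+(z*9)))+((z*(1+b))*(b*(7+y))))+(((a*(b+y))*((y*3)*(3*y)))*(((a*2)*(a*5))*((2+z)+(1*y)))))
Step 3: at RRRR: (1*y) -> y; overall: ((((9*y)+((y*8)+(z*9)))+((z*(1+b))*(b*(7+y))))+(((a*(b+y))*((y*3)*(3*y)))*(((a*2)*(a*5))*((2+z)+(1*y))))) -> ((((9*y)+((y*8)+(z*9)))+((z*(1+b))*(b*(7+y))))+(((a*(b+y))*((y*3)*(3*y)))*(((a*2)*(a*5))*((2+z)+y))))
Fixed point: ((((9*y)+((y*8)+(z*9)))+((z*(1+b))*(b*(7+y))))+(((a*(b+y))*((y*3)*(3*y)))*(((a*2)*(a*5))*((2+z)+y))))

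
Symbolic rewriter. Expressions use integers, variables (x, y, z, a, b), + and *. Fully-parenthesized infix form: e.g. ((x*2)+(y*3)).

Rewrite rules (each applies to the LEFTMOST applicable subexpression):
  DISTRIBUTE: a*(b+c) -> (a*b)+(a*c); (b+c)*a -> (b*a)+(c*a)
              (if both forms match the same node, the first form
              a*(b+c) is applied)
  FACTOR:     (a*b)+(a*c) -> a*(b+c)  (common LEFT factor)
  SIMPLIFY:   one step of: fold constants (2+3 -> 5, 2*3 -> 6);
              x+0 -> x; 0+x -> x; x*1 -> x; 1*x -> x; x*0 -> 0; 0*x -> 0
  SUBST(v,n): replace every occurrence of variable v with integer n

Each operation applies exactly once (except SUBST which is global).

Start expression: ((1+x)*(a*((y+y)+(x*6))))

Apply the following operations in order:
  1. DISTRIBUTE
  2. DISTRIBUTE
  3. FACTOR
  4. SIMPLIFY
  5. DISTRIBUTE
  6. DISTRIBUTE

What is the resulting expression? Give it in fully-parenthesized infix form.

Answer: ((((a*y)+(a*y))+(a*(x*6)))+(x*(a*((y+y)+(x*6)))))

Derivation:
Start: ((1+x)*(a*((y+y)+(x*6))))
Apply DISTRIBUTE at root (target: ((1+x)*(a*((y+y)+(x*6))))): ((1+x)*(a*((y+y)+(x*6)))) -> ((1*(a*((y+y)+(x*6))))+(x*(a*((y+y)+(x*6)))))
Apply DISTRIBUTE at LR (target: (a*((y+y)+(x*6)))): ((1*(a*((y+y)+(x*6))))+(x*(a*((y+y)+(x*6))))) -> ((1*((a*(y+y))+(a*(x*6))))+(x*(a*((y+y)+(x*6)))))
Apply FACTOR at LR (target: ((a*(y+y))+(a*(x*6)))): ((1*((a*(y+y))+(a*(x*6))))+(x*(a*((y+y)+(x*6))))) -> ((1*(a*((y+y)+(x*6))))+(x*(a*((y+y)+(x*6)))))
Apply SIMPLIFY at L (target: (1*(a*((y+y)+(x*6))))): ((1*(a*((y+y)+(x*6))))+(x*(a*((y+y)+(x*6))))) -> ((a*((y+y)+(x*6)))+(x*(a*((y+y)+(x*6)))))
Apply DISTRIBUTE at L (target: (a*((y+y)+(x*6)))): ((a*((y+y)+(x*6)))+(x*(a*((y+y)+(x*6))))) -> (((a*(y+y))+(a*(x*6)))+(x*(a*((y+y)+(x*6)))))
Apply DISTRIBUTE at LL (target: (a*(y+y))): (((a*(y+y))+(a*(x*6)))+(x*(a*((y+y)+(x*6))))) -> ((((a*y)+(a*y))+(a*(x*6)))+(x*(a*((y+y)+(x*6)))))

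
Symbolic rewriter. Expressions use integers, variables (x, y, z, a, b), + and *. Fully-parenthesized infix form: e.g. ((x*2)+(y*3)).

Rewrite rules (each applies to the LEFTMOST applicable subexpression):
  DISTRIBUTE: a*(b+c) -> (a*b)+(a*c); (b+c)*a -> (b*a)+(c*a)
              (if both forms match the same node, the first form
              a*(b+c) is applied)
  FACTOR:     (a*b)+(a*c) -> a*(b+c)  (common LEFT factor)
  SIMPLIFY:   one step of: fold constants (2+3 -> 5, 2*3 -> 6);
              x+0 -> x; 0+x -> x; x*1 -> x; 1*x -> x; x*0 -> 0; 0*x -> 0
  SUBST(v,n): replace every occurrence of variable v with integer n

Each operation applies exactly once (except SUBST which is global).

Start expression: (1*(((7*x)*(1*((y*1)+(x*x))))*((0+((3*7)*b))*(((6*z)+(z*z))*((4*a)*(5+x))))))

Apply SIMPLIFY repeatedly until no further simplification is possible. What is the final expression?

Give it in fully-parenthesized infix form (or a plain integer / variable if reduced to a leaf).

Start: (1*(((7*x)*(1*((y*1)+(x*x))))*((0+((3*7)*b))*(((6*z)+(z*z))*((4*a)*(5+x))))))
Step 1: at root: (1*(((7*x)*(1*((y*1)+(x*x))))*((0+((3*7)*b))*(((6*z)+(z*z))*((4*a)*(5+x)))))) -> (((7*x)*(1*((y*1)+(x*x))))*((0+((3*7)*b))*(((6*z)+(z*z))*((4*a)*(5+x))))); overall: (1*(((7*x)*(1*((y*1)+(x*x))))*((0+((3*7)*b))*(((6*z)+(z*z))*((4*a)*(5+x)))))) -> (((7*x)*(1*((y*1)+(x*x))))*((0+((3*7)*b))*(((6*z)+(z*z))*((4*a)*(5+x)))))
Step 2: at LR: (1*((y*1)+(x*x))) -> ((y*1)+(x*x)); overall: (((7*x)*(1*((y*1)+(x*x))))*((0+((3*7)*b))*(((6*z)+(z*z))*((4*a)*(5+x))))) -> (((7*x)*((y*1)+(x*x)))*((0+((3*7)*b))*(((6*z)+(z*z))*((4*a)*(5+x)))))
Step 3: at LRL: (y*1) -> y; overall: (((7*x)*((y*1)+(x*x)))*((0+((3*7)*b))*(((6*z)+(z*z))*((4*a)*(5+x))))) -> (((7*x)*(y+(x*x)))*((0+((3*7)*b))*(((6*z)+(z*z))*((4*a)*(5+x)))))
Step 4: at RL: (0+((3*7)*b)) -> ((3*7)*b); overall: (((7*x)*(y+(x*x)))*((0+((3*7)*b))*(((6*z)+(z*z))*((4*a)*(5+x))))) -> (((7*x)*(y+(x*x)))*(((3*7)*b)*(((6*z)+(z*z))*((4*a)*(5+x)))))
Step 5: at RLL: (3*7) -> 21; overall: (((7*x)*(y+(x*x)))*(((3*7)*b)*(((6*z)+(z*z))*((4*a)*(5+x))))) -> (((7*x)*(y+(x*x)))*((21*b)*(((6*z)+(z*z))*((4*a)*(5+x)))))
Fixed point: (((7*x)*(y+(x*x)))*((21*b)*(((6*z)+(z*z))*((4*a)*(5+x)))))

Answer: (((7*x)*(y+(x*x)))*((21*b)*(((6*z)+(z*z))*((4*a)*(5+x)))))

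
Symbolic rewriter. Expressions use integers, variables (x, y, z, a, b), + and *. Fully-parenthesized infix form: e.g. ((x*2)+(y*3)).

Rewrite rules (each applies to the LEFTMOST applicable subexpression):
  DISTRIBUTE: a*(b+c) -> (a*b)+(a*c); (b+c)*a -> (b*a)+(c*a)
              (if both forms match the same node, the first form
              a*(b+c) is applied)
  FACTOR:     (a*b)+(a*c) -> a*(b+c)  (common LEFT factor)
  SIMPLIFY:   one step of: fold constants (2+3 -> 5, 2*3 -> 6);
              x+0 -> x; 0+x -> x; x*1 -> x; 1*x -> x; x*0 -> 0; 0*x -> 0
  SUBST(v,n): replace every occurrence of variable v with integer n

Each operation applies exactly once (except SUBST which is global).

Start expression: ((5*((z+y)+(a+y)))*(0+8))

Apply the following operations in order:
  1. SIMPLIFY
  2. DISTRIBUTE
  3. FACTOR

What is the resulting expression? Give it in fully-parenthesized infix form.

Answer: ((5*((z+y)+(a+y)))*8)

Derivation:
Start: ((5*((z+y)+(a+y)))*(0+8))
Apply SIMPLIFY at R (target: (0+8)): ((5*((z+y)+(a+y)))*(0+8)) -> ((5*((z+y)+(a+y)))*8)
Apply DISTRIBUTE at L (target: (5*((z+y)+(a+y)))): ((5*((z+y)+(a+y)))*8) -> (((5*(z+y))+(5*(a+y)))*8)
Apply FACTOR at L (target: ((5*(z+y))+(5*(a+y)))): (((5*(z+y))+(5*(a+y)))*8) -> ((5*((z+y)+(a+y)))*8)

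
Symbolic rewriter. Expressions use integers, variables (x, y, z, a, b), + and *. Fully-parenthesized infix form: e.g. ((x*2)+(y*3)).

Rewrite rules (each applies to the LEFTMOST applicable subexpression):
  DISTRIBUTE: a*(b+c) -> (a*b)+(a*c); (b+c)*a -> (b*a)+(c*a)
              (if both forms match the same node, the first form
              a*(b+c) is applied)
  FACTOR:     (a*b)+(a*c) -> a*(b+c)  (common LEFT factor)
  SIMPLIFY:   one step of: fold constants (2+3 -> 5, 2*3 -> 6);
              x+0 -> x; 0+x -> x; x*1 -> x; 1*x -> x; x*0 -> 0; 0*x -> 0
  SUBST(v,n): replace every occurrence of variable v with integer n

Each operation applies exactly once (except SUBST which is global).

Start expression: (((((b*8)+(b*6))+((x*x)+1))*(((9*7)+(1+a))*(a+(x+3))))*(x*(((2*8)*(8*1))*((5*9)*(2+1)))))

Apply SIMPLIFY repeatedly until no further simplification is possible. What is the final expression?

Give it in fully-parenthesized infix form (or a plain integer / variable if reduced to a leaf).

Answer: (((((b*8)+(b*6))+((x*x)+1))*((63+(1+a))*(a+(x+3))))*(x*17280))

Derivation:
Start: (((((b*8)+(b*6))+((x*x)+1))*(((9*7)+(1+a))*(a+(x+3))))*(x*(((2*8)*(8*1))*((5*9)*(2+1)))))
Step 1: at LRLL: (9*7) -> 63; overall: (((((b*8)+(b*6))+((x*x)+1))*(((9*7)+(1+a))*(a+(x+3))))*(x*(((2*8)*(8*1))*((5*9)*(2+1))))) -> (((((b*8)+(b*6))+((x*x)+1))*((63+(1+a))*(a+(x+3))))*(x*(((2*8)*(8*1))*((5*9)*(2+1)))))
Step 2: at RRLL: (2*8) -> 16; overall: (((((b*8)+(b*6))+((x*x)+1))*((63+(1+a))*(a+(x+3))))*(x*(((2*8)*(8*1))*((5*9)*(2+1))))) -> (((((b*8)+(b*6))+((x*x)+1))*((63+(1+a))*(a+(x+3))))*(x*((16*(8*1))*((5*9)*(2+1)))))
Step 3: at RRLR: (8*1) -> 8; overall: (((((b*8)+(b*6))+((x*x)+1))*((63+(1+a))*(a+(x+3))))*(x*((16*(8*1))*((5*9)*(2+1))))) -> (((((b*8)+(b*6))+((x*x)+1))*((63+(1+a))*(a+(x+3))))*(x*((16*8)*((5*9)*(2+1)))))
Step 4: at RRL: (16*8) -> 128; overall: (((((b*8)+(b*6))+((x*x)+1))*((63+(1+a))*(a+(x+3))))*(x*((16*8)*((5*9)*(2+1))))) -> (((((b*8)+(b*6))+((x*x)+1))*((63+(1+a))*(a+(x+3))))*(x*(128*((5*9)*(2+1)))))
Step 5: at RRRL: (5*9) -> 45; overall: (((((b*8)+(b*6))+((x*x)+1))*((63+(1+a))*(a+(x+3))))*(x*(128*((5*9)*(2+1))))) -> (((((b*8)+(b*6))+((x*x)+1))*((63+(1+a))*(a+(x+3))))*(x*(128*(45*(2+1)))))
Step 6: at RRRR: (2+1) -> 3; overall: (((((b*8)+(b*6))+((x*x)+1))*((63+(1+a))*(a+(x+3))))*(x*(128*(45*(2+1))))) -> (((((b*8)+(b*6))+((x*x)+1))*((63+(1+a))*(a+(x+3))))*(x*(128*(45*3))))
Step 7: at RRR: (45*3) -> 135; overall: (((((b*8)+(b*6))+((x*x)+1))*((63+(1+a))*(a+(x+3))))*(x*(128*(45*3)))) -> (((((b*8)+(b*6))+((x*x)+1))*((63+(1+a))*(a+(x+3))))*(x*(128*135)))
Step 8: at RR: (128*135) -> 17280; overall: (((((b*8)+(b*6))+((x*x)+1))*((63+(1+a))*(a+(x+3))))*(x*(128*135))) -> (((((b*8)+(b*6))+((x*x)+1))*((63+(1+a))*(a+(x+3))))*(x*17280))
Fixed point: (((((b*8)+(b*6))+((x*x)+1))*((63+(1+a))*(a+(x+3))))*(x*17280))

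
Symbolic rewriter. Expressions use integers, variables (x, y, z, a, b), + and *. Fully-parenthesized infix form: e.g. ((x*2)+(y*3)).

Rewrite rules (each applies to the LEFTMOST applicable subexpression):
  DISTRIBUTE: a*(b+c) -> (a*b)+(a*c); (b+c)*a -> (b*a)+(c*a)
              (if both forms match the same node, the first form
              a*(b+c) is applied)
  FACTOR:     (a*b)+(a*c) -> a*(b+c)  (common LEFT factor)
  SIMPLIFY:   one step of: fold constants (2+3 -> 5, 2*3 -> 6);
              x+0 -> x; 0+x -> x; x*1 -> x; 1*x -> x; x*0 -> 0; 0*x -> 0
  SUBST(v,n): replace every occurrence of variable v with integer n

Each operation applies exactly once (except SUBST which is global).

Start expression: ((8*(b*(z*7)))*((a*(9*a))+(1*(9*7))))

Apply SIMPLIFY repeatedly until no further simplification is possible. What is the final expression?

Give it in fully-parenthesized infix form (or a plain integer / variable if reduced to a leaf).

Start: ((8*(b*(z*7)))*((a*(9*a))+(1*(9*7))))
Step 1: at RR: (1*(9*7)) -> (9*7); overall: ((8*(b*(z*7)))*((a*(9*a))+(1*(9*7)))) -> ((8*(b*(z*7)))*((a*(9*a))+(9*7)))
Step 2: at RR: (9*7) -> 63; overall: ((8*(b*(z*7)))*((a*(9*a))+(9*7))) -> ((8*(b*(z*7)))*((a*(9*a))+63))
Fixed point: ((8*(b*(z*7)))*((a*(9*a))+63))

Answer: ((8*(b*(z*7)))*((a*(9*a))+63))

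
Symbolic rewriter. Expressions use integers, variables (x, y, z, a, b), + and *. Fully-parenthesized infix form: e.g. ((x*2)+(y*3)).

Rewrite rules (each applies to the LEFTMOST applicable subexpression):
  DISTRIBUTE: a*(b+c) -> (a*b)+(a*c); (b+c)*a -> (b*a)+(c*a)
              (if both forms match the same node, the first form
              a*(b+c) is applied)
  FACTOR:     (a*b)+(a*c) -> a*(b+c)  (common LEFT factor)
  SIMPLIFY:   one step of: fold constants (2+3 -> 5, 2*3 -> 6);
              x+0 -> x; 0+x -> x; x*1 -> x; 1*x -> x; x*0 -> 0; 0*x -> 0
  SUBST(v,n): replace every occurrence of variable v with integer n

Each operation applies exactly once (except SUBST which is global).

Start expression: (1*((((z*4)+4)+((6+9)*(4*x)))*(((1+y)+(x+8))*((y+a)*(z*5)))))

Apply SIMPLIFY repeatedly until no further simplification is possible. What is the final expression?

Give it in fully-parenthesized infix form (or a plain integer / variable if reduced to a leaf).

Answer: ((((z*4)+4)+(15*(4*x)))*(((1+y)+(x+8))*((y+a)*(z*5))))

Derivation:
Start: (1*((((z*4)+4)+((6+9)*(4*x)))*(((1+y)+(x+8))*((y+a)*(z*5)))))
Step 1: at root: (1*((((z*4)+4)+((6+9)*(4*x)))*(((1+y)+(x+8))*((y+a)*(z*5))))) -> ((((z*4)+4)+((6+9)*(4*x)))*(((1+y)+(x+8))*((y+a)*(z*5)))); overall: (1*((((z*4)+4)+((6+9)*(4*x)))*(((1+y)+(x+8))*((y+a)*(z*5))))) -> ((((z*4)+4)+((6+9)*(4*x)))*(((1+y)+(x+8))*((y+a)*(z*5))))
Step 2: at LRL: (6+9) -> 15; overall: ((((z*4)+4)+((6+9)*(4*x)))*(((1+y)+(x+8))*((y+a)*(z*5)))) -> ((((z*4)+4)+(15*(4*x)))*(((1+y)+(x+8))*((y+a)*(z*5))))
Fixed point: ((((z*4)+4)+(15*(4*x)))*(((1+y)+(x+8))*((y+a)*(z*5))))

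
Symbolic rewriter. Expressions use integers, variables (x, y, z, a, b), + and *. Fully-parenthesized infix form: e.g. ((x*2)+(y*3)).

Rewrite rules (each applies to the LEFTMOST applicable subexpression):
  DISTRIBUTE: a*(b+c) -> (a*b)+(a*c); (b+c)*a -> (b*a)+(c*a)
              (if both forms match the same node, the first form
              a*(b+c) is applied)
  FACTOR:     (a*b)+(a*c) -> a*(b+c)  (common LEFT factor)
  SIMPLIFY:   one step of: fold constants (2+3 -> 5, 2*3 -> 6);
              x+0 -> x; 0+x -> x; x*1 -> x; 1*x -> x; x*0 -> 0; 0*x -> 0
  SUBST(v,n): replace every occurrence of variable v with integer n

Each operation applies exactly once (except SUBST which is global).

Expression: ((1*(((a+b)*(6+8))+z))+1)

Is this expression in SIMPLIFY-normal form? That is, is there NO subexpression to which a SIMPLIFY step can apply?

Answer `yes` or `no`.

Expression: ((1*(((a+b)*(6+8))+z))+1)
Scanning for simplifiable subexpressions (pre-order)...
  at root: ((1*(((a+b)*(6+8))+z))+1) (not simplifiable)
  at L: (1*(((a+b)*(6+8))+z)) (SIMPLIFIABLE)
  at LR: (((a+b)*(6+8))+z) (not simplifiable)
  at LRL: ((a+b)*(6+8)) (not simplifiable)
  at LRLL: (a+b) (not simplifiable)
  at LRLR: (6+8) (SIMPLIFIABLE)
Found simplifiable subexpr at path L: (1*(((a+b)*(6+8))+z))
One SIMPLIFY step would give: ((((a+b)*(6+8))+z)+1)
-> NOT in normal form.

Answer: no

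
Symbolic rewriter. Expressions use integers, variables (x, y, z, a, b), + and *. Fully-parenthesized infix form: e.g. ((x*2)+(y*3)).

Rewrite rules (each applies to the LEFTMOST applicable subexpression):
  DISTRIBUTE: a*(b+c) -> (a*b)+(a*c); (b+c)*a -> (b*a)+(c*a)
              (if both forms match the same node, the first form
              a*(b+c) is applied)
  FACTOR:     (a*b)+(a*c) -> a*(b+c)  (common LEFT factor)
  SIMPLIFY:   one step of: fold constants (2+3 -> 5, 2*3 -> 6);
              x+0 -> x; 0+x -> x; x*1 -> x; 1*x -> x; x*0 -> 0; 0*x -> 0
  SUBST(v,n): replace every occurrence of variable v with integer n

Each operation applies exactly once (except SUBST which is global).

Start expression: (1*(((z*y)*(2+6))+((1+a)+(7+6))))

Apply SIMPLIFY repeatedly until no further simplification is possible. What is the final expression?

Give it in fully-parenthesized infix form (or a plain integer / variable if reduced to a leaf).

Answer: (((z*y)*8)+((1+a)+13))

Derivation:
Start: (1*(((z*y)*(2+6))+((1+a)+(7+6))))
Step 1: at root: (1*(((z*y)*(2+6))+((1+a)+(7+6)))) -> (((z*y)*(2+6))+((1+a)+(7+6))); overall: (1*(((z*y)*(2+6))+((1+a)+(7+6)))) -> (((z*y)*(2+6))+((1+a)+(7+6)))
Step 2: at LR: (2+6) -> 8; overall: (((z*y)*(2+6))+((1+a)+(7+6))) -> (((z*y)*8)+((1+a)+(7+6)))
Step 3: at RR: (7+6) -> 13; overall: (((z*y)*8)+((1+a)+(7+6))) -> (((z*y)*8)+((1+a)+13))
Fixed point: (((z*y)*8)+((1+a)+13))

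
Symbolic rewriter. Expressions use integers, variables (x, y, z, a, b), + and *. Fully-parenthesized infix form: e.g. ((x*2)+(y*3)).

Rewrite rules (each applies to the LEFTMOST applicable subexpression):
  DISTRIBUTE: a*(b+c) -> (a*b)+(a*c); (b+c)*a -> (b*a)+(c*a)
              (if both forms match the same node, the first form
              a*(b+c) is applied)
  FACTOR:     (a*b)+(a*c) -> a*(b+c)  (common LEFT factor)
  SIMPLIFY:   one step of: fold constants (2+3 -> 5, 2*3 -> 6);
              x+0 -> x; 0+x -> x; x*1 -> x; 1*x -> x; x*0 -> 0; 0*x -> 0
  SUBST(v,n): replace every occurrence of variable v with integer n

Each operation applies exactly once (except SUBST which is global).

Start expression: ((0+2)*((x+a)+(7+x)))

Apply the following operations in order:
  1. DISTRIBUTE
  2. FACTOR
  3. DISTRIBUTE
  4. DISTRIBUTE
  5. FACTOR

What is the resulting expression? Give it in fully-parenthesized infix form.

Start: ((0+2)*((x+a)+(7+x)))
Apply DISTRIBUTE at root (target: ((0+2)*((x+a)+(7+x)))): ((0+2)*((x+a)+(7+x))) -> (((0+2)*(x+a))+((0+2)*(7+x)))
Apply FACTOR at root (target: (((0+2)*(x+a))+((0+2)*(7+x)))): (((0+2)*(x+a))+((0+2)*(7+x))) -> ((0+2)*((x+a)+(7+x)))
Apply DISTRIBUTE at root (target: ((0+2)*((x+a)+(7+x)))): ((0+2)*((x+a)+(7+x))) -> (((0+2)*(x+a))+((0+2)*(7+x)))
Apply DISTRIBUTE at L (target: ((0+2)*(x+a))): (((0+2)*(x+a))+((0+2)*(7+x))) -> ((((0+2)*x)+((0+2)*a))+((0+2)*(7+x)))
Apply FACTOR at L (target: (((0+2)*x)+((0+2)*a))): ((((0+2)*x)+((0+2)*a))+((0+2)*(7+x))) -> (((0+2)*(x+a))+((0+2)*(7+x)))

Answer: (((0+2)*(x+a))+((0+2)*(7+x)))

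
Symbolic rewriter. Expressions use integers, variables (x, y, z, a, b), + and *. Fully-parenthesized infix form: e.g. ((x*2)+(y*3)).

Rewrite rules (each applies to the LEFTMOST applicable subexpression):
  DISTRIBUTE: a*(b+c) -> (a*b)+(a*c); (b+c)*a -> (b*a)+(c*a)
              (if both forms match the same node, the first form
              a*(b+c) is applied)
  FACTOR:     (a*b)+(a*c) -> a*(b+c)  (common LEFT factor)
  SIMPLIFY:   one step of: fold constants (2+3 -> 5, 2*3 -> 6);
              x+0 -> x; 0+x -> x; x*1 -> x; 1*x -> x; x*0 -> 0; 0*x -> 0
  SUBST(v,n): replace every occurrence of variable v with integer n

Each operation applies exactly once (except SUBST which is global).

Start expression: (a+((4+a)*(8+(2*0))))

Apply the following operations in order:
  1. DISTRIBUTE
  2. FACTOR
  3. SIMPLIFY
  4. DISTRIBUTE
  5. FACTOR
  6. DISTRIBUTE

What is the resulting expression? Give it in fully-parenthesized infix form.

Answer: (a+(((4+a)*8)+((4+a)*0)))

Derivation:
Start: (a+((4+a)*(8+(2*0))))
Apply DISTRIBUTE at R (target: ((4+a)*(8+(2*0)))): (a+((4+a)*(8+(2*0)))) -> (a+(((4+a)*8)+((4+a)*(2*0))))
Apply FACTOR at R (target: (((4+a)*8)+((4+a)*(2*0)))): (a+(((4+a)*8)+((4+a)*(2*0)))) -> (a+((4+a)*(8+(2*0))))
Apply SIMPLIFY at RRR (target: (2*0)): (a+((4+a)*(8+(2*0)))) -> (a+((4+a)*(8+0)))
Apply DISTRIBUTE at R (target: ((4+a)*(8+0))): (a+((4+a)*(8+0))) -> (a+(((4+a)*8)+((4+a)*0)))
Apply FACTOR at R (target: (((4+a)*8)+((4+a)*0))): (a+(((4+a)*8)+((4+a)*0))) -> (a+((4+a)*(8+0)))
Apply DISTRIBUTE at R (target: ((4+a)*(8+0))): (a+((4+a)*(8+0))) -> (a+(((4+a)*8)+((4+a)*0)))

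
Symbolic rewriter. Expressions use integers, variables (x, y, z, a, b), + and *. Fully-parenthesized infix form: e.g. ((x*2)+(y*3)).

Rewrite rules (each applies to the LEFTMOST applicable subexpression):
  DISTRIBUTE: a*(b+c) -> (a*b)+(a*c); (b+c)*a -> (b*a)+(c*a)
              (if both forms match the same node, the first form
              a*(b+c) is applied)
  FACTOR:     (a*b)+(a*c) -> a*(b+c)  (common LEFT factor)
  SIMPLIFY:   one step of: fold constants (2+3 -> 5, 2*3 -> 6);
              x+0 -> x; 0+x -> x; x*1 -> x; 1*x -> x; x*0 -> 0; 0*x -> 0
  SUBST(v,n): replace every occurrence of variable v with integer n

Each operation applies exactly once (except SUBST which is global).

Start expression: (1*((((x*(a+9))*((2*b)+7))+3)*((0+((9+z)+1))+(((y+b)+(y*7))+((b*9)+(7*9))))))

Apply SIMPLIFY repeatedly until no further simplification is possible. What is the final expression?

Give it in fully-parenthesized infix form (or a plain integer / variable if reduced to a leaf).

Start: (1*((((x*(a+9))*((2*b)+7))+3)*((0+((9+z)+1))+(((y+b)+(y*7))+((b*9)+(7*9))))))
Step 1: at root: (1*((((x*(a+9))*((2*b)+7))+3)*((0+((9+z)+1))+(((y+b)+(y*7))+((b*9)+(7*9)))))) -> ((((x*(a+9))*((2*b)+7))+3)*((0+((9+z)+1))+(((y+b)+(y*7))+((b*9)+(7*9))))); overall: (1*((((x*(a+9))*((2*b)+7))+3)*((0+((9+z)+1))+(((y+b)+(y*7))+((b*9)+(7*9)))))) -> ((((x*(a+9))*((2*b)+7))+3)*((0+((9+z)+1))+(((y+b)+(y*7))+((b*9)+(7*9)))))
Step 2: at RL: (0+((9+z)+1)) -> ((9+z)+1); overall: ((((x*(a+9))*((2*b)+7))+3)*((0+((9+z)+1))+(((y+b)+(y*7))+((b*9)+(7*9))))) -> ((((x*(a+9))*((2*b)+7))+3)*(((9+z)+1)+(((y+b)+(y*7))+((b*9)+(7*9)))))
Step 3: at RRRR: (7*9) -> 63; overall: ((((x*(a+9))*((2*b)+7))+3)*(((9+z)+1)+(((y+b)+(y*7))+((b*9)+(7*9))))) -> ((((x*(a+9))*((2*b)+7))+3)*(((9+z)+1)+(((y+b)+(y*7))+((b*9)+63))))
Fixed point: ((((x*(a+9))*((2*b)+7))+3)*(((9+z)+1)+(((y+b)+(y*7))+((b*9)+63))))

Answer: ((((x*(a+9))*((2*b)+7))+3)*(((9+z)+1)+(((y+b)+(y*7))+((b*9)+63))))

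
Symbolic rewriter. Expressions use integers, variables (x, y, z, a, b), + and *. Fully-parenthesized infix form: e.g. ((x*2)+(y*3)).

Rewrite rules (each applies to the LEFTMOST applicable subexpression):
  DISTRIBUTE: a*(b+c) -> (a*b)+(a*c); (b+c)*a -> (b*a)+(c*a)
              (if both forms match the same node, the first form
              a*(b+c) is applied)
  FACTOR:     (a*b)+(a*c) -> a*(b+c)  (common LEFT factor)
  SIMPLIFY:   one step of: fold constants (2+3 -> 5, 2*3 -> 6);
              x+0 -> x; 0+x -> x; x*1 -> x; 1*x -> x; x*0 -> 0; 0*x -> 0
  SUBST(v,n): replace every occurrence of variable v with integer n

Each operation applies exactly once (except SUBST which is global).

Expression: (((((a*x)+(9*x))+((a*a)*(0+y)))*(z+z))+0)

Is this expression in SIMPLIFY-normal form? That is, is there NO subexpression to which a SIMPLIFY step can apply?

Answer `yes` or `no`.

Answer: no

Derivation:
Expression: (((((a*x)+(9*x))+((a*a)*(0+y)))*(z+z))+0)
Scanning for simplifiable subexpressions (pre-order)...
  at root: (((((a*x)+(9*x))+((a*a)*(0+y)))*(z+z))+0) (SIMPLIFIABLE)
  at L: ((((a*x)+(9*x))+((a*a)*(0+y)))*(z+z)) (not simplifiable)
  at LL: (((a*x)+(9*x))+((a*a)*(0+y))) (not simplifiable)
  at LLL: ((a*x)+(9*x)) (not simplifiable)
  at LLLL: (a*x) (not simplifiable)
  at LLLR: (9*x) (not simplifiable)
  at LLR: ((a*a)*(0+y)) (not simplifiable)
  at LLRL: (a*a) (not simplifiable)
  at LLRR: (0+y) (SIMPLIFIABLE)
  at LR: (z+z) (not simplifiable)
Found simplifiable subexpr at path root: (((((a*x)+(9*x))+((a*a)*(0+y)))*(z+z))+0)
One SIMPLIFY step would give: ((((a*x)+(9*x))+((a*a)*(0+y)))*(z+z))
-> NOT in normal form.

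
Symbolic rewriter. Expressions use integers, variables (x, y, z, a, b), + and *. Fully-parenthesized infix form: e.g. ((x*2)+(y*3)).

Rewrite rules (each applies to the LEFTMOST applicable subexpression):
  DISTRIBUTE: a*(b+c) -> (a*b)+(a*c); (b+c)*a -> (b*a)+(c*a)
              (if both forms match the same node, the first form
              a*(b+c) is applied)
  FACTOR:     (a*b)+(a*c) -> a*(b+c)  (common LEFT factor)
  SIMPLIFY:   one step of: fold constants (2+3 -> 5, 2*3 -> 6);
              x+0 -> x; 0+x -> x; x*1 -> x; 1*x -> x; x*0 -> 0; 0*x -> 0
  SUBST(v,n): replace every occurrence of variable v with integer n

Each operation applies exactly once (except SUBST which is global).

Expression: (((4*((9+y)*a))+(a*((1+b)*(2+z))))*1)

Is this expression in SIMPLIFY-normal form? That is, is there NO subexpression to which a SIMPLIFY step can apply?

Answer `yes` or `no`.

Expression: (((4*((9+y)*a))+(a*((1+b)*(2+z))))*1)
Scanning for simplifiable subexpressions (pre-order)...
  at root: (((4*((9+y)*a))+(a*((1+b)*(2+z))))*1) (SIMPLIFIABLE)
  at L: ((4*((9+y)*a))+(a*((1+b)*(2+z)))) (not simplifiable)
  at LL: (4*((9+y)*a)) (not simplifiable)
  at LLR: ((9+y)*a) (not simplifiable)
  at LLRL: (9+y) (not simplifiable)
  at LR: (a*((1+b)*(2+z))) (not simplifiable)
  at LRR: ((1+b)*(2+z)) (not simplifiable)
  at LRRL: (1+b) (not simplifiable)
  at LRRR: (2+z) (not simplifiable)
Found simplifiable subexpr at path root: (((4*((9+y)*a))+(a*((1+b)*(2+z))))*1)
One SIMPLIFY step would give: ((4*((9+y)*a))+(a*((1+b)*(2+z))))
-> NOT in normal form.

Answer: no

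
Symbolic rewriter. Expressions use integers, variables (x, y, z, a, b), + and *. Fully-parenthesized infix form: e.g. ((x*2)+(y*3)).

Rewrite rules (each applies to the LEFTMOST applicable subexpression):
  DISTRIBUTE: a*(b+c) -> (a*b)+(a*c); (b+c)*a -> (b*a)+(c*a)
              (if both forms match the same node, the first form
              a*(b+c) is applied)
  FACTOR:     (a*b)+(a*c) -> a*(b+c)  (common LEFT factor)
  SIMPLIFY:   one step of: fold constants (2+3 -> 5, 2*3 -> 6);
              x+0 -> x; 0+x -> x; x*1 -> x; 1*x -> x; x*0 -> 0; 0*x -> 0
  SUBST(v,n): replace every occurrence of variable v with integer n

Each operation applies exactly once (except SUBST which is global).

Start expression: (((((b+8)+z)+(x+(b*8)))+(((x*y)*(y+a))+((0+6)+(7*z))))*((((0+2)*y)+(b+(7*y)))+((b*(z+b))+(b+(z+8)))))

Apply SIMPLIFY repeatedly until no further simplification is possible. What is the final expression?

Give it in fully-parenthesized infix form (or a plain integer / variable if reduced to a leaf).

Start: (((((b+8)+z)+(x+(b*8)))+(((x*y)*(y+a))+((0+6)+(7*z))))*((((0+2)*y)+(b+(7*y)))+((b*(z+b))+(b+(z+8)))))
Step 1: at LRRL: (0+6) -> 6; overall: (((((b+8)+z)+(x+(b*8)))+(((x*y)*(y+a))+((0+6)+(7*z))))*((((0+2)*y)+(b+(7*y)))+((b*(z+b))+(b+(z+8))))) -> (((((b+8)+z)+(x+(b*8)))+(((x*y)*(y+a))+(6+(7*z))))*((((0+2)*y)+(b+(7*y)))+((b*(z+b))+(b+(z+8)))))
Step 2: at RLLL: (0+2) -> 2; overall: (((((b+8)+z)+(x+(b*8)))+(((x*y)*(y+a))+(6+(7*z))))*((((0+2)*y)+(b+(7*y)))+((b*(z+b))+(b+(z+8))))) -> (((((b+8)+z)+(x+(b*8)))+(((x*y)*(y+a))+(6+(7*z))))*(((2*y)+(b+(7*y)))+((b*(z+b))+(b+(z+8)))))
Fixed point: (((((b+8)+z)+(x+(b*8)))+(((x*y)*(y+a))+(6+(7*z))))*(((2*y)+(b+(7*y)))+((b*(z+b))+(b+(z+8)))))

Answer: (((((b+8)+z)+(x+(b*8)))+(((x*y)*(y+a))+(6+(7*z))))*(((2*y)+(b+(7*y)))+((b*(z+b))+(b+(z+8)))))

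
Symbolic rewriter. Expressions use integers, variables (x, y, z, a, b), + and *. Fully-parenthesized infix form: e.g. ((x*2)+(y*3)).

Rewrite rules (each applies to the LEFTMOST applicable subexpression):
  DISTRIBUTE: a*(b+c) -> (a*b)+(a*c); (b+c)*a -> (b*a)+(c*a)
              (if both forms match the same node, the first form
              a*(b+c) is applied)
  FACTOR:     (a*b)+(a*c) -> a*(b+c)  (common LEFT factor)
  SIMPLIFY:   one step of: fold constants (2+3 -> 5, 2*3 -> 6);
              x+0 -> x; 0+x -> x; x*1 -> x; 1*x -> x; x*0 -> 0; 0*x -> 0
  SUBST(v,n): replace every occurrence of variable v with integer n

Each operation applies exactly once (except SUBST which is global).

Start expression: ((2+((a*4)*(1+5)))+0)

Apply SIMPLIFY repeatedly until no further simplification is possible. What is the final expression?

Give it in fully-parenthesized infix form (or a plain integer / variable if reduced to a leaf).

Start: ((2+((a*4)*(1+5)))+0)
Step 1: at root: ((2+((a*4)*(1+5)))+0) -> (2+((a*4)*(1+5))); overall: ((2+((a*4)*(1+5)))+0) -> (2+((a*4)*(1+5)))
Step 2: at RR: (1+5) -> 6; overall: (2+((a*4)*(1+5))) -> (2+((a*4)*6))
Fixed point: (2+((a*4)*6))

Answer: (2+((a*4)*6))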